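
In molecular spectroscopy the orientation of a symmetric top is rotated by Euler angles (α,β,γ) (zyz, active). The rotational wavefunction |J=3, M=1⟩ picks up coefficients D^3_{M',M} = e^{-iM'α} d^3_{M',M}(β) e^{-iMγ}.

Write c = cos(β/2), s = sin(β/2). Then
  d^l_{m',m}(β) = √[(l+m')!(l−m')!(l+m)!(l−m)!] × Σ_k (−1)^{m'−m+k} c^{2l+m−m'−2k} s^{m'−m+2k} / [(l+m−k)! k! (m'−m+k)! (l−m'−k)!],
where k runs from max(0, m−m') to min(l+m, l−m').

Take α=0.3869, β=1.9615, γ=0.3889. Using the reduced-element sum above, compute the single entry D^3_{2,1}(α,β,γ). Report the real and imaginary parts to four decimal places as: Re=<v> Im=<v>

Split into d^3_{2,1}(β=1.9615) × two z-phases.
Half-angle: c=0.556400, s=0.830915. N=√(120·1·24·2)=75.894664
The bounds max(0,m−m')=0 and min(l+m,l−m')=1 give 2 terms
  k=0: (−1)^1·75.8947/(24)·0.5564^5·0.8309^1 = -0.140117
  k=1: (−1)^2·75.8947/(12)·0.5564^3·0.8309^3 = +0.624971
d^3_{2,1}(1.9615) = -0.140117 +0.624971 = +0.484854
Phases: e^{-i·(2)·0.3869}=+0.715260-0.698858i, e^{-i·(1)·0.3889}=+0.925327-0.379171i ⇒ D=+0.192421-0.445037i

Re=0.1924 Im=-0.4450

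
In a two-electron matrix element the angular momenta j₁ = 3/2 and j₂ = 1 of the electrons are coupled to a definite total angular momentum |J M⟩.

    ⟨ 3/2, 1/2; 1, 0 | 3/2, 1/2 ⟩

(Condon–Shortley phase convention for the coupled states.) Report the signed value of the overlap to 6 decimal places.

j₁+j₂−J=1  J+j₁−j₂=2  J−j₁+j₂=1  j₁+j₂+J+1=5
(j₁±m₁, j₂±m₂, J±M) = (2,1,1,1,2,1)
P² = 4/15
sum k=0..1:
  [0] +1/1 = 1
  [1] −1/2 = -1/2
S = 1/2
C² = P²·S² = 1/15 ; C = +0.258199

+0.258199  (= +√(1/15))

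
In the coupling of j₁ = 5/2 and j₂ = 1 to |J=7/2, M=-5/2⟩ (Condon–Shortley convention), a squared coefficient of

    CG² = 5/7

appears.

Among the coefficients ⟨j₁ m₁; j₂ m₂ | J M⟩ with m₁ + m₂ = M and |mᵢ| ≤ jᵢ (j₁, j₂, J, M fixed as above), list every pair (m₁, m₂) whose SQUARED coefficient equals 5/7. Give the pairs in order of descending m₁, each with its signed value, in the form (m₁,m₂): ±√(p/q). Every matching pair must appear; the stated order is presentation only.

(-3/2,-1): +√(5/7)

Admissible pairs with m₁+m₂ = M = -5/2: (-5/2,0), (-3/2,-1)
  (m₁,m₂)=(-3/2,-1): CG² = 5/7, CG = +√(5/7)   ← matches the target
  (m₁,m₂)=(-5/2,0): CG² = 2/7, CG = +√(2/7)
Pairs with CG² = 5/7: (-3/2,-1): +√(5/7)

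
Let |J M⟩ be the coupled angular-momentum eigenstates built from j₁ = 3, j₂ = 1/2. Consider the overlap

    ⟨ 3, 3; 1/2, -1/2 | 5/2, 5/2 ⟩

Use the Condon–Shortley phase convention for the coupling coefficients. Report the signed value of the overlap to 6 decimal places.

+√(6/7) = +0.925820

triangle: 1!×5!×0!/7! = 120/5040
(j±m)!: 6!×0!×0!×1!×5!×0! = 86400
prefactor² = (2J+1)×Δ×N² = 86400/7
  k=0: +1/(0!×1!×0!×0!×5!×0!) = 1/120
Σ = 1/120  ⇒  CG² = 86400/7×(1/120)² = 6/7
CG = +√(6/7) = +0.925820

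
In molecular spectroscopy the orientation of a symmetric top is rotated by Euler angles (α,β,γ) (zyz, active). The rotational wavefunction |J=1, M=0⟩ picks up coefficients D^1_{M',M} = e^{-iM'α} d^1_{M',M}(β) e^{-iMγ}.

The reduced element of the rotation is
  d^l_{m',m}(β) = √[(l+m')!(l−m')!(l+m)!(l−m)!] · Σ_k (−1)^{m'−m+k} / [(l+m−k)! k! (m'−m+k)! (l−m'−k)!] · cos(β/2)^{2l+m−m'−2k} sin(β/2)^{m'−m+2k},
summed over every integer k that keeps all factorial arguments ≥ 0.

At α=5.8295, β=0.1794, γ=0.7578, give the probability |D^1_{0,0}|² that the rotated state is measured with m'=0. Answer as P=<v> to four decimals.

D^1_{0,0}(5.8295,0.1794,0.7578) = e^{-i·0·5.8295}·d^1_{0,0}(0.1794)·e^{-i·0·0.7578}. Compute d first:
c=cos(0.179400/2)=0.995980, s=sin(0.179400/2)=0.089580; N=√[1·1·1·1]=1.000000
The bounds max(0,m−m')=0 and min(l+m,l−m')=1 give 2 terms
  k=0: (−1)^0·1.0000/(1)·0.9960^2·0.0896^0 = +0.991975
  k=1: (−1)^1·1.0000/(1)·0.9960^0·0.0896^2 = -0.008025
d^1_{0,0}(0.1794) = +0.991975 -0.008025 = +0.983951
|D^1_{0,0}|² = |d^1_{0,0}(β)|² = (+0.983951)² = 0.968159 (the z-rotation phases have unit modulus)

P=0.9682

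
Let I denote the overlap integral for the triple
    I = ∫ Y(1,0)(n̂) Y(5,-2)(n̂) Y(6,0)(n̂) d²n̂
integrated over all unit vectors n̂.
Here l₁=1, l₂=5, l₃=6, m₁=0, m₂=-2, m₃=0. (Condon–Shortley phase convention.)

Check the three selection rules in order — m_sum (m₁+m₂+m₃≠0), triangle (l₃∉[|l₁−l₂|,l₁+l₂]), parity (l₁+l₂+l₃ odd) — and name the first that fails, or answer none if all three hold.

Σmᵢ = -2  ✗
l₃∈[|l₁−l₂|,l₁+l₂]=[4,6], have l₃=6
Σlᵢ = 12 ⇒ even

m_sum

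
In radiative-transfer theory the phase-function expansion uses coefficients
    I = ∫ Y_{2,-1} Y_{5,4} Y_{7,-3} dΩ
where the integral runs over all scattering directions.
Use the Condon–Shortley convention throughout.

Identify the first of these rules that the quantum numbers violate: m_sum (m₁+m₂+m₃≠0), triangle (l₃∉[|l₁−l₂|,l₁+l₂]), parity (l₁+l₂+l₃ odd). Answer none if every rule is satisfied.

none

Σmᵢ = 0  ✓
l₃∈[|l₁−l₂|,l₁+l₂]=[3,7], have l₃=7  ✓
Σlᵢ = 14 ⇒ even  ✓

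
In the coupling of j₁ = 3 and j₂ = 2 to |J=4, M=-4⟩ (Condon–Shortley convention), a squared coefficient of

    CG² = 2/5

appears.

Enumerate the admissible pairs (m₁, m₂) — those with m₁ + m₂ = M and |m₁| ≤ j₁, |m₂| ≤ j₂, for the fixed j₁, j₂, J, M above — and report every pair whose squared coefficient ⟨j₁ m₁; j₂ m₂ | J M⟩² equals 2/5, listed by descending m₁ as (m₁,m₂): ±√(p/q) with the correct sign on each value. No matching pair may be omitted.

Admissible pairs with m₁+m₂ = M = -4: (-3,-1), (-2,-2)
  (m₁,m₂)=(-2,-2): CG² = 2/5, CG = +√(2/5)   ← matches the target
  (m₁,m₂)=(-3,-1): CG² = 3/5, CG = −√(3/5)
Pairs with CG² = 2/5: (-2,-2): +√(2/5)

(-2,-2): +√(2/5)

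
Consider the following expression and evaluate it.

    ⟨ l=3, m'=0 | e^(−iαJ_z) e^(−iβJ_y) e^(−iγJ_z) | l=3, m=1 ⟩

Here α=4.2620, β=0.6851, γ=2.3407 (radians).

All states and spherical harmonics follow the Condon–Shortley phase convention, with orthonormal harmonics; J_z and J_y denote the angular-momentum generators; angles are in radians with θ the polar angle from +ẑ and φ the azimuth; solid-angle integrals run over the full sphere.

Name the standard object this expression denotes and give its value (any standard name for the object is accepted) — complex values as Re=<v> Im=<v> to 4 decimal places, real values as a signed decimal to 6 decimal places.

Wigner D-matrix element, Re=-0.3811 Im=-0.3931

This is a Wigner D-matrix element — the rotation-matrix element ⟨l m'| R(α,β,γ) |l m⟩ in the angular-momentum basis.
Split into d^3_{0,1}(β=0.6851) × two z-phases.
Half-angle: c=0.941901, s=0.335890. N=√(6·6·24·2)=41.569219
k∈{1,2,3} keeps every argument non-negative
  k=1: (−1)^0·41.5692/(12)·0.9419^5·0.3359^1 = +0.862610
  k=2: (−1)^1·41.5692/(4)·0.9419^3·0.3359^3 = -0.329093
  k=3: (−1)^2·41.5692/(12)·0.9419^1·0.3359^5 = +0.013950
d^3_{0,1}(0.6851) = +0.862610 -0.329093 +0.013950 = +0.547467
Phases: e^{-i·(0)·4.2620}=+1.000000+0.000000i, e^{-i·(1)·2.3407}=-0.696066-0.717978i ⇒ D=-0.381073-0.393069i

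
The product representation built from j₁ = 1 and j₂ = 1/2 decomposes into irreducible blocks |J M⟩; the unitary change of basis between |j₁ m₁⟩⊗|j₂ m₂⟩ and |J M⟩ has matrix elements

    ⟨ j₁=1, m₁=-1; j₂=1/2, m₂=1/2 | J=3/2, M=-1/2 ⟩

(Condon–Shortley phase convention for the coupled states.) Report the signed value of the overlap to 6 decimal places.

+√(1/3) = +0.577350

√[4·0!2!1!/4! · 0!2!1!0!1!2!] = √(4/3)
  +(−1)^0/∏(0,0,2,1,0,0)! = 1/2  (running 1/2)
⟨..|..⟩ = √(4/3)·(1/2) = +0.577350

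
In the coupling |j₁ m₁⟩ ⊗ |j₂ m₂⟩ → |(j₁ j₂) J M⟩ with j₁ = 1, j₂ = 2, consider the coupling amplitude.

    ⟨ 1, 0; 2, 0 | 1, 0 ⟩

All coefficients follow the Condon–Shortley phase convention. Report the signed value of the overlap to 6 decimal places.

−√(2/5) = -0.632456

√[3·2!0!2!/5! · 1!1!2!2!1!1!] = √(2/5)
  +(−1)^1/∏(1,1,0,1,0,1)! = -1  (running -1)
⟨..|..⟩ = √(2/5)·(-1) = -0.632456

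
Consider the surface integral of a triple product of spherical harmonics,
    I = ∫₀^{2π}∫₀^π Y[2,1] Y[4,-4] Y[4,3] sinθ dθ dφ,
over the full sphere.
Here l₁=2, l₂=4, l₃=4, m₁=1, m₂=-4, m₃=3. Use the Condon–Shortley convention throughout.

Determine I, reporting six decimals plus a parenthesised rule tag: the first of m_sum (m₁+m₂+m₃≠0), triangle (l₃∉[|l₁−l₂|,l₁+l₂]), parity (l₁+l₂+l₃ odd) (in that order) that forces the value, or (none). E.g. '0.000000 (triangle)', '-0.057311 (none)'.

Rules hold: Σm=0, L=10 even, 2≤4≤6.
N = 5·9·9 = 405
Δ = 2!·2!·6!/11! = 1/13860
Racah Σ t=0..2: t=0:+1/192 t=1:−1/36 t=2:+1/192 = -5/288
⇒ 3j(2 4 4; 0 0 0)² = 20/693, sgn -1
Racah Σ t=0..0: t=0:+1/1440 = 1/1440
⇒ 3j(2 4 4; 1 -4 3)² = 7/165, sgn -1
4πI² = N·(3j₀)²·(3jₘ)² = 60/121
I = +1·√(0.495868/4π) = 0.19864517
No selection rule forces the value: the integral is nonzero (none).

0.198645 (none)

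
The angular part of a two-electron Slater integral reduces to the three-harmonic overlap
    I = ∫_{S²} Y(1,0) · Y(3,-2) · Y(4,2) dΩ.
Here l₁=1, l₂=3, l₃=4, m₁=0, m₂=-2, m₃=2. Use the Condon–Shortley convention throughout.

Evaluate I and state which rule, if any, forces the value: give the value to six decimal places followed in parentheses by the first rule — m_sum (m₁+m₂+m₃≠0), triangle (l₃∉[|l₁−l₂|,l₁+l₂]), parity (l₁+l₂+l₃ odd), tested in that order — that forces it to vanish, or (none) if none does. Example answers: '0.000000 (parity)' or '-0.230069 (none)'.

0.213244 (none)

Rules hold: Σm=0, L=8 even, 2≤4≤4.
N = 3·7·9 = 189
Δ = 0!·2!·6!/9! = 1/252
Racah Σ t=0..0: t=0:+1/36 = 1/36
⇒ 3j(1 3 4; 0 0 0)² = 4/63, sgn +1
Racah Σ t=0..0: t=0:+1/120 = 1/120
⇒ 3j(1 3 4; 0 -2 2)² = 1/21, sgn +1
4πI² = N·(3j₀)²·(3jₘ)² = 4/7
I = +1·√(0.571429/4π) = 0.21324362
No selection rule forces the value: the integral is nonzero (none).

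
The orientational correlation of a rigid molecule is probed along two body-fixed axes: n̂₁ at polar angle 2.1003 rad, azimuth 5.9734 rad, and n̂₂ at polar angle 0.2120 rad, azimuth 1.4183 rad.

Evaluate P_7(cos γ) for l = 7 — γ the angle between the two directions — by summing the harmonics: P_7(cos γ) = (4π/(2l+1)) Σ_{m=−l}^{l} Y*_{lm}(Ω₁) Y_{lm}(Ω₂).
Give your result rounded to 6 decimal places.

-0.263291

Summing Y*_{l m}(θ₁,φ₁)·Y_{l m}(θ₂,φ₂) over m ∈ [−7, 7]; prefactor 4π/(2·7+1) = 0.837758:
  [-7]  conj(Y_{7,-7})(Ω₁) = -0.100368-0.147433i ; Y_{7,-7}(Ω₂) = -0.000008+0.000004i ; Δ = +0.000001+0.000001i
  [-6]  conj(Y_{7,-6})(Ω₁) = +0.110902+0.374485i ; Y_{7,-6}(Ω₂) = -0.000097-0.000126i ; Δ = +0.000036-0.000050i
  [-5]  conj(Y_{7,-5})(Ω₁) = +0.008901-0.406957i ; Y_{7,-5}(Ω₂) = +0.001194-0.001250i ; Δ = -0.000498-0.000497i
  [-4]  conj(Y_{7,-4})(Ω₁) = -0.021208+0.061584i ; Y_{7,-4}(Ω₂) = +0.010864+0.007593i ; Δ = -0.000698+0.000508i
  [-3]  conj(Y_{7,-3})(Ω₁) = -0.192800+0.258174i ; Y_{7,-3}(Ω₂) = -0.032113+0.065227i ; Δ = -0.010648-0.020866i
  [-2]  conj(Y_{7,-2})(Ω₁) = +0.180017-0.128399i ; Y_{7,-2}(Ω₂) = -0.261534-0.082335i ; Δ = -0.057652+0.018759i
  [-1]  conj(Y_{7,-1})(Ω₁) = +0.228210-0.073048i ; Y_{7,-1}(Ω₂) = +0.094708-0.616232i ; Δ = -0.023401-0.147548i
  [+0]  conj(Y_{7,0})(Ω₁) = -0.254611-0.000000i ; Y_{7,0}(Ω₂) = +0.504927+0.000000i ; Δ = -0.128560-0.000000i
  [+1]  conj(Y_{7,1})(Ω₁) = -0.228210-0.073048i ; Y_{7,1}(Ω₂) = -0.094708-0.616232i ; Δ = -0.023401+0.147548i
  [+2]  conj(Y_{7,2})(Ω₁) = +0.180017+0.128399i ; Y_{7,2}(Ω₂) = -0.261534+0.082335i ; Δ = -0.057652-0.018759i
  [+3]  conj(Y_{7,3})(Ω₁) = +0.192800+0.258174i ; Y_{7,3}(Ω₂) = +0.032113+0.065227i ; Δ = -0.010648+0.020866i
  [+4]  conj(Y_{7,4})(Ω₁) = -0.021208-0.061584i ; Y_{7,4}(Ω₂) = +0.010864-0.007593i ; Δ = -0.000698-0.000508i
  [+5]  conj(Y_{7,5})(Ω₁) = -0.008901-0.406957i ; Y_{7,5}(Ω₂) = -0.001194-0.001250i ; Δ = -0.000498+0.000497i
  [+6]  conj(Y_{7,6})(Ω₁) = +0.110902-0.374485i ; Y_{7,6}(Ω₂) = -0.000097+0.000126i ; Δ = +0.000036+0.000050i
  [+7]  conj(Y_{7,7})(Ω₁) = +0.100368-0.147433i ; Y_{7,7}(Ω₂) = +0.000008+0.000004i ; Δ = +0.000001-0.000001i
Total Σ_m = -0.314280-0.000000i. Multiply by 0.837758: -0.263291-0.000000i. P_7(cos γ) = -0.263291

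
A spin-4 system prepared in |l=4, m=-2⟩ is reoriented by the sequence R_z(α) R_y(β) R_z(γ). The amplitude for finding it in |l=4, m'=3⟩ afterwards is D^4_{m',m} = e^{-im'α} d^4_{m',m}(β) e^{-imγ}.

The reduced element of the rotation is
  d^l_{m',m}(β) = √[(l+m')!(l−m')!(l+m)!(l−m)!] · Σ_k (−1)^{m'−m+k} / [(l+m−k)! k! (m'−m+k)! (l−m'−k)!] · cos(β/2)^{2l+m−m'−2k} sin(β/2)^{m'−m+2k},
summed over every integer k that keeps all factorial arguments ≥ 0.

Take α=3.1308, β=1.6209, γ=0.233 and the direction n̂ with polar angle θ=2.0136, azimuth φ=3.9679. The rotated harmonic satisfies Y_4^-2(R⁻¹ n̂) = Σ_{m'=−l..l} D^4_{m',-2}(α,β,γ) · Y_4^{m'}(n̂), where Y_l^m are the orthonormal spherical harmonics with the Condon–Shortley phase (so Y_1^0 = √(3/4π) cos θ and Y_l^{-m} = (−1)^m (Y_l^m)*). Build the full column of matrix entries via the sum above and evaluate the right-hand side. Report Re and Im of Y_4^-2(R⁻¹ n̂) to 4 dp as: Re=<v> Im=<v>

Need the full column D^4_{m',-2} for m'=−4..4 at α=3.1308, β=1.6209, γ=0.2330.
cos(β/2)=0.689172, sin(β/2)=0.724597
d^4_{-4,-2}: single k=2 term ⇒ +0.297673;  D = +0.271458+0.122148i
d^4_{-3,-2}: k∈[1..2] ⇒ +0.200196 -0.663919 = -0.463723;  D = +0.420805+0.194838i
d^4_{-2,-2}: k∈[0..2] ⇒ +0.050889 -0.675060 +0.932803 = +0.308632;  D = +0.278652+0.132690i
d^4_{-1,-2}: k∈[0..2] ⇒ -0.227001 +1.254689 -0.924661 = +0.103027;  D = -0.092535-0.045296i
d^4_{0,-2}: k∈[0..2] ⇒ +0.533682 -1.573217 +0.652165 = -0.387370;  D = -0.346066-0.174052i
d^4_{1,-2}: k∈[0..2] ⇒ -0.836459 +1.386991 -0.306649 = +0.243883;  D = -0.216683-0.111926i
d^4_{2,-2}: k∈[0..2] ⇒ +0.932803 -0.824931 +0.075993 = +0.183865;  D = +0.162439+0.086140i
d^4_{3,-2}: k∈[0..1] ⇒ -0.733927 +0.270439 = -0.463488;  D = +0.407109+0.221548i
d^4_{4,-2}: single k=0 term ⇒ +0.363760;  D = +0.317617+0.177316i
Y_4^{m'}(θ=2.0136,φ=3.9679) and Σ D·Y over m':
  (+0.2715+0.1221i)·(-0.2910+0.0481i)  (+0.4208+0.1948i)·(-0.3119-0.2434i)  (+0.2787+0.1327i)·(-0.0064-0.0776i)  (-0.0925-0.0453i)·(-0.2128+0.2310i)  (-0.3461-0.1741i)·(-0.1405+0.0000i)  (-0.2167-0.1119i)·(+0.2128+0.2310i)  (+0.1624+0.0861i)·(-0.0064+0.0776i)  (+0.4071+0.2215i)·(+0.3119-0.2434i)  (+0.3176+0.1773i)·(-0.2910-0.0481i)
Y_4^-2(R⁻¹ n̂) = -0.012389-0.354115i

Re=-0.0124 Im=-0.3541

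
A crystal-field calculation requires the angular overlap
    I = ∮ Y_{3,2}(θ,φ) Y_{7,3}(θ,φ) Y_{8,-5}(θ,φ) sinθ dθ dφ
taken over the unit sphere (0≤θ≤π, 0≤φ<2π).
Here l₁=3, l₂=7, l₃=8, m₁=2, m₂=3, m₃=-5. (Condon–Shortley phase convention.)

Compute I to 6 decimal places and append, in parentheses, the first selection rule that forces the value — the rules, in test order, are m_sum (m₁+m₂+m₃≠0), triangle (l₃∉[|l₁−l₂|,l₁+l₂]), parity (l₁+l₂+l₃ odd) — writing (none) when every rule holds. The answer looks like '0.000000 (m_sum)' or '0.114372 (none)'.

Rules hold: Σm=0, L=18 even, 4≤8≤10.
N = 7·15·17 = 1785
Δ = 2!·4!·12!/19! = 1/5290740
Racah Σ t=0..2: t=0:+1/7257600 t=1:−1/2073600 t=2:+1/7257600 = -1/4838400
⇒ 3j(3 7 8; 0 0 0)² = 252/20995, sgn -1
Racah Σ t=0..1: t=0:+1/87091200 t=1:−1/52254720 = -1/130636800
⇒ 3j(3 7 8; 2 3 -5)² = 88/20349, sgn +1
4πI² = N·(3j₀)²·(3jₘ)² = 7392/79781
I = -1·√(0.0926536/4π) = -0.08586700
No selection rule forces the value: the integral is nonzero (none).

-0.085867 (none)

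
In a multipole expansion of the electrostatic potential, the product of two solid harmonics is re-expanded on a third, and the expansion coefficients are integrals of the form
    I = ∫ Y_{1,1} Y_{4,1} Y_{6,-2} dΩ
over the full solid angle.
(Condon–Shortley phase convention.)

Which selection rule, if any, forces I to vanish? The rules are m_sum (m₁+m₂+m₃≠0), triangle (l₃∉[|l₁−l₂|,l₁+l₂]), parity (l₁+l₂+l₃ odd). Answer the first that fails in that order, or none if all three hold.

Σmᵢ = 0  ✓
l₃∈[|l₁−l₂|,l₁+l₂]=[3,5] required, l₃=6 fails  ✗
Σlᵢ = 11 ⇒ odd

triangle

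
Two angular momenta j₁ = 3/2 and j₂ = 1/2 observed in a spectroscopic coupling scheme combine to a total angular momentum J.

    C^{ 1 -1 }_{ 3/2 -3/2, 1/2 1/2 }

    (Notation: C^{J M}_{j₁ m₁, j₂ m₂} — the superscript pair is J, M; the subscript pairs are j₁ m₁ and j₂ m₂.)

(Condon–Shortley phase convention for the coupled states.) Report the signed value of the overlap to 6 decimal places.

triangle: 1!*2!*0!/4! = 2/24
(j±m)!: 0!*3!*1!*0!*0!*2! = 12
prefactor² = (2J+1)*Δ*N² = 3
  k=1: −1/(1!*0!*2!*0!*0!*0!) = -1/2
Σ = -1/2  ⇒  CG² = 3*(-1/2)² = 3/4
CG = −√(3/4) = -0.866025

-0.866025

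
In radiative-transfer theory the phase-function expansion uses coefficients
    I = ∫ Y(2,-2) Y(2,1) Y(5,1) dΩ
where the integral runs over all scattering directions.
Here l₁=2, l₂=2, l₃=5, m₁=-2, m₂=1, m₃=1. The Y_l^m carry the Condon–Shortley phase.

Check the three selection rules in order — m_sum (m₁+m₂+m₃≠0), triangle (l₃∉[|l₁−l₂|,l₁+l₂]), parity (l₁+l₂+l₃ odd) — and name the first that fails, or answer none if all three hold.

triangle

Σmᵢ = 0  ✓
l₃∈[|l₁−l₂|,l₁+l₂]=[0,4] required, l₃=5 fails  ✗
Σlᵢ = 9 ⇒ odd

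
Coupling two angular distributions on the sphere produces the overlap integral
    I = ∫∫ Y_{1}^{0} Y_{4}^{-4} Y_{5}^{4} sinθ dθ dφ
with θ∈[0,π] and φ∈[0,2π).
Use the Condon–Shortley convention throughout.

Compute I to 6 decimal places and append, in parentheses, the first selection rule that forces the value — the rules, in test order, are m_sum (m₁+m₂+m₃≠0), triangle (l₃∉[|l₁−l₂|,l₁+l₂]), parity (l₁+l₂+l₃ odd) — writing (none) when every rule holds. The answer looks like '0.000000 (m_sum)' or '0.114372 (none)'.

0.147319 (none)

Checks pass: Σm=0; 10 even; l₃=5∈[3,5].
(2·1+1)(2·4+1)(2·5+1) = 297
Δ: 0! 2! 8! / 11! → 1/495
sum: t=0:+1/576 = 1/576
3j²(1 4 5; 0 0 0) = Δ·Π!·Σ² = 5/99  (sign -1)
sum: t=0:+1/40320 = 1/40320
3j²(1 4 5; 0 -4 4) = Δ·Π!·Σ² = 1/55  (sign -1)
combine: 4πI² = 297·5/99·1/55 = 3/11
take √, sign +1: I = 0.14731920
No selection rule forces the value: the integral is nonzero (none).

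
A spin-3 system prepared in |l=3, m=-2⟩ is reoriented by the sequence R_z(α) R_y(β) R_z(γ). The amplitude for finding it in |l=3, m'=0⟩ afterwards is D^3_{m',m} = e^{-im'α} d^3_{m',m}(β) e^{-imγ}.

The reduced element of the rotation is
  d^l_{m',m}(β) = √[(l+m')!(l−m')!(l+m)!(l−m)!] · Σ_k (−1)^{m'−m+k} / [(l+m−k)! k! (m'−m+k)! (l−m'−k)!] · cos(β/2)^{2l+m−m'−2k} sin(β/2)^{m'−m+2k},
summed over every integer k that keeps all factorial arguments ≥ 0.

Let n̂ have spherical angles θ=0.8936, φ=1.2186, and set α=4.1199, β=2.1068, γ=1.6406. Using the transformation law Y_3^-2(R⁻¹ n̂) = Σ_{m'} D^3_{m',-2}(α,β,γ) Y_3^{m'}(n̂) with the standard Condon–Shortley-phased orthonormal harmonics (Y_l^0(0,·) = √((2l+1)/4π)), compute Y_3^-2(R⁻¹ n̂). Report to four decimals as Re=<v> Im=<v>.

Re=-0.0033 Im=-0.0570

Need the full column D^3_{m',-2} for m'=−3..3 at α=4.1199, β=2.1068, γ=1.6406.
cos(β/2)=0.494619, sin(β/2)=0.869110
d^3_{-3,-2}: single k=1 term ⇒ +0.063024;  D = -0.062882+0.004223i
d^3_{-2,-2}: k∈[0..1] ⇒ +0.014643 -0.226049 = -0.211406;  D = -0.106037+0.182890i
d^3_{-1,-2}: k∈[0..1] ⇒ -0.081363 +0.502419 = +0.421056;  D = +0.184237+0.378609i
d^3_{0,-2}: k∈[0..1] ⇒ +0.247624 -0.764541 = -0.516917;  D = +0.511888+0.071931i
d^3_{1,-2}: k∈[0..1] ⇒ -0.502419 +0.775612 = +0.273192;  D = +0.182610-0.203194i
d^3_{2,-2}: k∈[0..1] ⇒ +0.697928 -0.430971 = +0.266956;  D = +0.065066+0.258906i
d^3_{3,-2}: single k=0 term ⇒ -0.600786;  D = +0.565125+0.203906i
Y_3^{m'}(θ=0.8936,φ=1.2186) and Σ D·Y over m':
  (-0.0629+0.0042i)·(-0.1719+0.0971i)  (-0.1060+0.1829i)·(-0.2964-0.2519i)  (+0.1842+0.3786i)·(+0.0837-0.2277i)  (+0.5119+0.0719i)·(-0.2424+0.0000i)  (+0.1826-0.2032i)·(-0.0837-0.2277i)  (+0.0651+0.2589i)·(-0.2964+0.2519i)  (+0.5651+0.2039i)·(+0.1719+0.0971i)
Y_3^-2(R⁻¹ n̂) = -0.003258-0.057007i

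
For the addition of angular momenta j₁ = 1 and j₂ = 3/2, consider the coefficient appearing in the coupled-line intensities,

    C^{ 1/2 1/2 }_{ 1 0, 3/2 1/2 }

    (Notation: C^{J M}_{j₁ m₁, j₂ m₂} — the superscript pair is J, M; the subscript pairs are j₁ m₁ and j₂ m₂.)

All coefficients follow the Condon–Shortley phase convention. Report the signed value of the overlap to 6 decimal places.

j₁+j₂−J=2  J+j₁−j₂=0  J−j₁+j₂=1  j₁+j₂+J+1=4
(j₁±m₁, j₂±m₂, J±M) = (1,1,2,1,1,0)
P² = 1/3
sum k=1..1:
  [1] −1/1 = -1
S = -1
C² = P²·S² = 1/3 ; C = -0.577350

−√(1/3) = -0.577350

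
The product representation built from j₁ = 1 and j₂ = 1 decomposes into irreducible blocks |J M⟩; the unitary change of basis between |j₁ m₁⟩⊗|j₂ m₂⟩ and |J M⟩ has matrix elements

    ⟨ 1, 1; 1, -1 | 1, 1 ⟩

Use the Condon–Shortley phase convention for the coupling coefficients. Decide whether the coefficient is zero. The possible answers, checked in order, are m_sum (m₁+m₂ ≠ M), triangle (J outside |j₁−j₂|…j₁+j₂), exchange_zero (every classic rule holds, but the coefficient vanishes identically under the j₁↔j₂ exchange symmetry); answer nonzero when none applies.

m_sum

m-sum: m₁+m₂ = 1+(-1) = 0, M = 1  ✗ ⇒ coefficient is 0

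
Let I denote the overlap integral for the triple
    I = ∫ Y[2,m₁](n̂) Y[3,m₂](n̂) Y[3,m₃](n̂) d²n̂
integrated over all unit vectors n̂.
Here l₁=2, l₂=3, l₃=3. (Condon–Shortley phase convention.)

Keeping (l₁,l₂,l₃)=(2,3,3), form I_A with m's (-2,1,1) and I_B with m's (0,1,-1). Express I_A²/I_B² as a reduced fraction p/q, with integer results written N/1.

Same 2,3,3: normalisation and zero-m 3j drop out of the ratio.
A: Δ: 2! 2! 4! / 9! → 1/3780; sum: t=2:+1/16 = 1/16; 3j²(2 3 3; -2 1 1) = Δ·Π!·Σ² = 2/35  (sign +1)
B: Δ: 2! 2! 4! / 9! → 1/3780; sum: t=0:+1/96 t=1:−1/6 t=2:+1/16 = -3/32; 3j²(2 3 3; 0 1 -1) = Δ·Π!·Σ² = 3/140  (sign -1)
I_A²/I_B² = (2/35)/(3/140) = 8/3

8/3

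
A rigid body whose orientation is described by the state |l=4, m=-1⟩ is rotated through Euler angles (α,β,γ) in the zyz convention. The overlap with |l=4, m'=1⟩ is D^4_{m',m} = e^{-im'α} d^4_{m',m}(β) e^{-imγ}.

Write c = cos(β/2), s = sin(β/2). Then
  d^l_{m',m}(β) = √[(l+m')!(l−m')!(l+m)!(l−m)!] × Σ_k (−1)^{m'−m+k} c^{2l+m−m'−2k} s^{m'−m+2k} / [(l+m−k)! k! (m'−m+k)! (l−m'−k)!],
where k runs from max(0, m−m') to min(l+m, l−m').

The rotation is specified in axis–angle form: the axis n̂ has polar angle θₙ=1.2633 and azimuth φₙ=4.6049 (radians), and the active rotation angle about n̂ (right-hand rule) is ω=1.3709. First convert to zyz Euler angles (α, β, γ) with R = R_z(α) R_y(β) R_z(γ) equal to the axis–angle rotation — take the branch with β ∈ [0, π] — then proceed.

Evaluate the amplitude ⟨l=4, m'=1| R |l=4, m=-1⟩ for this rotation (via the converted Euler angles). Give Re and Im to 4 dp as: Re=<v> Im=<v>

Re=-0.2236 Im=-0.0488

Axis–angle → zyz. n̂ = (sinθₙcosφₙ, sinθₙsinφₙ, cosθₙ) = (-0.102250, -0.947594, +0.302673), ω = 1.3709.
R = I cosω + sinω [n̂]ₓ + (1−cosω) n̂n̂ᵀ gives
  R = [+0.206947, -0.218994, -0.953527; +0.374298, +0.918201, -0.129646; +0.903921, -0.330074, +0.271988]
β = atan2(√(R₁₃²+R₂₃²), R₃₃) = 1.295338; α = atan2(R₂₃, R₁₃) mod 2π = 3.276729; γ = atan2(R₃₂, −R₃₁) mod 2π = 3.491707
First d^4_{1,-1}(β=1.2953), then the phase factors e^{-i(1)α} and e^{-i(-1)γ}:
With c≡cos(β/2)=0.797492 and s≡sin(β/2)=0.603329, N=[120·6·6·120]^{1/2}=720.000000
k: max(0,(-1)−(1))=0 … min(4+(-1),4−(1))=3
  k=0: (−1)^2·720.0000/(72)·0.7975^6·0.6033^2 = +0.936413
  k=1: (−1)^3·720.0000/(24)·0.7975^4·0.6033^4 = -1.607846
  k=2: (−1)^4·720.0000/(48)·0.7975^2·0.6033^6 = +0.460119
  k=3: (−1)^5·720.0000/(720)·0.7975^0·0.6033^8 = -0.017556
d^4_{1,-1}(1.2953) = +0.936413 -1.607846 +0.460119 -0.017556 = -0.228870
D = (-0.990883+0.134725i)·(-0.228870)·(-0.939334-0.343005i) = -0.223602-0.048824i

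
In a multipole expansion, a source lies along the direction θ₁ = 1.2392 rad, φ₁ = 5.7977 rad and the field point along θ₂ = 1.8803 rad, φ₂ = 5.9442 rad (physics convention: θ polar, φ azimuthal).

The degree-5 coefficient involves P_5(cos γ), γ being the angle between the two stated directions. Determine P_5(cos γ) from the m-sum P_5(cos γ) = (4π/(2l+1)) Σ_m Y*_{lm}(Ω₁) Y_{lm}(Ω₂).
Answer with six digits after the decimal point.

Term-by-term m-sum for l=5 (normalisation 4π/11 = 1.142397):
  m=-5: (-0.265045, -0.229740) × (-0.045050, 0.361059) = (0.094890, -0.085347)  (running Σ = (0.094890, -0.085347))
  m=-4: (-0.138510, -0.355900) × (-0.078448, -0.359486) = (-0.117075, 0.077712)  (running Σ = (-0.022185, -0.007635))
  m=-3: (-0.001539, 0.013404) × (-0.025950, -0.041963) = (0.000602, -0.000283)  (running Σ = (-0.021583, -0.007918))
  m=-2: (-0.189913, 0.277699) × (0.263230, 0.211982) = (-0.108858, 0.032841)  (running Σ = (-0.130441, 0.024922))
  m=-1: (-0.066397, 0.035031) × (-0.033970, -0.011978) = (0.002675, -0.000395)  (running Σ = (-0.127766, 0.024528))
  m=0: (0.315581, -0.000000) × (-0.322308, 0.000000) = (-0.101714, 0.000000)  (running Σ = (-0.229480, 0.024528))
  m=1: (0.066397, 0.035031) × (0.033970, -0.011978) = (0.002675, 0.000395)  (running Σ = (-0.226805, 0.024922))
  m=2: (-0.189913, -0.277699) × (0.263230, -0.211982) = (-0.108858, -0.032841)  (running Σ = (-0.335663, -0.007918))
  m=3: (0.001539, 0.013404) × (0.025950, -0.041963) = (0.000602, 0.000283)  (running Σ = (-0.335060, -0.007635))
  m=4: (-0.138510, 0.355900) × (-0.078448, 0.359486) = (-0.117075, -0.077712)  (running Σ = (-0.452135, -0.085347))
  m=5: (0.265045, -0.229740) × (0.045050, 0.361059) = (0.094890, 0.085347)  (running Σ = (-0.357245, 0.000000))
Σ over m = (-0.357245, 0.000000); ×(4π/11) → (-0.408116, 0.000000). Real part: -0.408116

-0.408116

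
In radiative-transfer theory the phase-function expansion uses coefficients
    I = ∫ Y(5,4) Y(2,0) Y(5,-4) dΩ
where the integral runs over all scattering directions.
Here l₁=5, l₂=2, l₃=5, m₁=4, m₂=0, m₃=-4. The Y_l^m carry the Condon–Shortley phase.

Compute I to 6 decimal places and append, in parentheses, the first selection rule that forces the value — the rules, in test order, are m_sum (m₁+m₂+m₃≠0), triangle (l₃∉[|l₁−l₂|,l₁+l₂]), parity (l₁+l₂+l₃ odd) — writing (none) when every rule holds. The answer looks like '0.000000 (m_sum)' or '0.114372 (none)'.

-0.097044 (none)

Checks pass: Σm=0; 12 even; l₃=5∈[3,7].
(2·5+1)(2·2+1)(2·5+1) = 605
Δ: 2! 8! 2! / 13! → 1/38610
sum: t=0:+1/2880 t=1:−1/576 t=2:+1/2880 = -1/960
3j²(5 2 5; 0 0 0) = Δ·Π!·Σ² = 10/429  (sign +1)
sum: t=0:+1/20160 t=1:−1/40320 = 1/40320
3j²(5 2 5; 4 0 -4) = Δ·Π!·Σ² = 6/715  (sign -1)
combine: 4πI² = 605·10/429·6/715 = 20/169
take √, sign -1: I = -0.09704356
No selection rule forces the value: the integral is nonzero (none).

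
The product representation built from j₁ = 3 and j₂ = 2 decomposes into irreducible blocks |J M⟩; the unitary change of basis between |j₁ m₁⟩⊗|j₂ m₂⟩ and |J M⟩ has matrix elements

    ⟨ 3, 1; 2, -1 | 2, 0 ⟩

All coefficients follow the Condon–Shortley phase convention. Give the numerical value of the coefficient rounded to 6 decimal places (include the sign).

√[5·3!3!1!/8! · 4!2!1!3!2!2!] = √(36/7)
  +(−1)^0/∏(0,3,2,1,1,0)! = 1/12  (running 1/12)
  +(−1)^1/∏(1,2,1,0,2,1)! = -1/4  (running -1/6)
⟨..|..⟩ = √(36/7)·(-1/6) = -0.377964

-0.377964  (= −√(1/7))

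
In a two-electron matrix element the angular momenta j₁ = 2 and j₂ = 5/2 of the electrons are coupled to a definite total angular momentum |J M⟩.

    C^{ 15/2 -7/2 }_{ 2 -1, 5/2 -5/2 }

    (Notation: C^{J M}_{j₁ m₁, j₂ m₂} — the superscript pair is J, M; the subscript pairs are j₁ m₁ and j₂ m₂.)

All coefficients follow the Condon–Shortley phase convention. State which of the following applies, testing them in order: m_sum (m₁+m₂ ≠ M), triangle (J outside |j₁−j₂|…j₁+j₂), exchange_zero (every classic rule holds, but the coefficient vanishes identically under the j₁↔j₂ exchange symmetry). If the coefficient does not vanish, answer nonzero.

m-sum: m₁+m₂ = -1+(-5/2) = -7/2, M = -7/2  ✓
triangle: need |j₁−j₂| ≤ J ≤ j₁+j₂, i.e. J ∈ [1/2, 9/2]; J = 15/2 is outside ✗ ⇒ coefficient is 0

triangle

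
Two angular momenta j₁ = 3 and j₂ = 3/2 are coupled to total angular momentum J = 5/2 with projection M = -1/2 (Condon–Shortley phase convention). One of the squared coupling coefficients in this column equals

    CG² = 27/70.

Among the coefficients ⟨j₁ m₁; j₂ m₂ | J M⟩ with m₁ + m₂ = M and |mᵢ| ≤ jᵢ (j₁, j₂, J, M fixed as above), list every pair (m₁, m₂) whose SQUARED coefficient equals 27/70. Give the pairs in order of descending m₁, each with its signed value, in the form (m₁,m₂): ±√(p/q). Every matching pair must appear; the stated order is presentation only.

Admissible pairs with m₁+m₂ = M = -1/2: (-2,3/2), (-1,1/2), (0,-1/2), (1,-3/2)
  (m₁,m₂)=(1,-3/2): CG² = 27/70, CG = +√(27/70)   ← matches the target
  (m₁,m₂)=(0,-1/2): CG² = 6/35, CG = −√(6/35)
  (m₁,m₂)=(-1,1/2): CG² = 1/70, CG = −√(1/70)
  (m₁,m₂)=(-2,3/2): CG² = 3/7, CG = +√(3/7)
Pairs with CG² = 27/70: (1,-3/2): +√(27/70)

(1,-3/2): +√(27/70)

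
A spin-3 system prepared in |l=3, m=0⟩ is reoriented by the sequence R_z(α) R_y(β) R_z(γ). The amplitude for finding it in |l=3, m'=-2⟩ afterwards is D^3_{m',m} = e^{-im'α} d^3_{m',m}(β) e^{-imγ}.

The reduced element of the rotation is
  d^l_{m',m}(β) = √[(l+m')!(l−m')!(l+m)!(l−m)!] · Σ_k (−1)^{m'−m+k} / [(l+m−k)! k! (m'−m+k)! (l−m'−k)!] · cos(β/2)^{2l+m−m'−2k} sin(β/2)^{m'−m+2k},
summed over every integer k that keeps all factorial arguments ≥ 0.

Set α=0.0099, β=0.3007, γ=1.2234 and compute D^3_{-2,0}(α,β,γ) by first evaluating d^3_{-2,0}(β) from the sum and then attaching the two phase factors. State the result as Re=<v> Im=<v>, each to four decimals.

Re=0.1147 Im=0.0023

Split into d^3_{-2,0}(β=0.3007) × two z-phases.
c=cos(0.300700/2)=0.988719, s=sin(0.300700/2)=0.149784; N=√[1·120·6·6]=65.726707
The bounds max(0,m−m')=2 and min(l+m,l−m')=3 give 2 terms
  k=2: (−1)^0·65.7267/(12)·0.9887^4·0.1498^2 = +0.117431
  k=3: (−1)^1·65.7267/(12)·0.9887^2·0.1498^4 = -0.002695
d^3_{-2,0}(0.3007) = +0.117431 -0.002695 = +0.114736
D = (+0.999804+0.019799i)·(+0.114736)·(+1.000000+0.000000i) = +0.114714+0.002272i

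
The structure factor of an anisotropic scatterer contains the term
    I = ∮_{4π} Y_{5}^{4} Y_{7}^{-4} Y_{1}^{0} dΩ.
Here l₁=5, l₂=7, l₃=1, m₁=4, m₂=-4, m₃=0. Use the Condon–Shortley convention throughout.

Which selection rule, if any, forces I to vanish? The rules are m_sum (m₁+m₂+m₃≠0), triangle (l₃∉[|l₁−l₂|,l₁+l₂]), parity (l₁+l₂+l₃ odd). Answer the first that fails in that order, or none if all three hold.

triangle

Σmᵢ = 0  ✓
l₃∈[|l₁−l₂|,l₁+l₂]=[2,12] required, l₃=1 fails  ✗
Σlᵢ = 13 ⇒ odd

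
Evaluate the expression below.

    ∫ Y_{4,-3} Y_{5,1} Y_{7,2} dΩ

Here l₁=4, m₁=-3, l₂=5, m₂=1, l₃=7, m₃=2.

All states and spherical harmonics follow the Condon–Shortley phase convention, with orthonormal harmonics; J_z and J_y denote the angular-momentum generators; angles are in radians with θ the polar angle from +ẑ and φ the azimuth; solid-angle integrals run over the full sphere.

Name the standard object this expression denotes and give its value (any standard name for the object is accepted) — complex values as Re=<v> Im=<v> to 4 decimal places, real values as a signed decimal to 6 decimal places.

Gaunt coefficient, -0.162315

This is a Gaunt coefficient — the integral of a triple product of spherical harmonics over the sphere.
Checks pass: Σm=0; 16 even; l₃=7∈[1,9].
(2·4+1)(2·5+1)(2·7+1) = 1485
Δ: 2! 6! 8! / 17! → 1/6126120
sum: t=0:+1/69120 t=1:−1/20736 t=2:+1/69120 = -1/51840
3j²(4 5 7; 0 0 0) = Δ·Π!·Σ² = 280/21879  (sign +1)
sum: t=1:−1/518400 t=2:+1/138240 = 11/2073600
3j²(4 5 7; -3 1 2) = Δ·Π!·Σ² = 77/4420  (sign -1)
combine: 4πI² = 1485·280/21879·77/4420 = 16170/48841
take √, sign -1: I = -0.16231468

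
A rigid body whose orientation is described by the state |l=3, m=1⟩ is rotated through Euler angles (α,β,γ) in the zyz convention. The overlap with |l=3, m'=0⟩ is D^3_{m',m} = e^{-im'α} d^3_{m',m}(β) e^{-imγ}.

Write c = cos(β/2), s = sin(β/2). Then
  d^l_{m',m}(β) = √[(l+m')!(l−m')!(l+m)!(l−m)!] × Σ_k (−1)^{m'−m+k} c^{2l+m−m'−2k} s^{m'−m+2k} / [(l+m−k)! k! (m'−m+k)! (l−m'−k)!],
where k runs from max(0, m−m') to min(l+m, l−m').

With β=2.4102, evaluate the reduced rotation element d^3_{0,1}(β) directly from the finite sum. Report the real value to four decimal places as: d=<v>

d=0.5118

d^3_{0,1}(β=2.4102) via the finite sum:
Half-angle: c=0.357600, s=0.933875. N=√(6·6·24·2)=41.569219
The bounds max(0,m−m')=1 and min(l+m,l−m')=3 give 3 terms
  k=1: (−1)^0·41.5692/(12)·0.3576^5·0.9339^1 = +0.018918
  k=2: (−1)^1·41.5692/(4)·0.3576^3·0.9339^3 = -0.387052
  k=3: (−1)^2·41.5692/(12)·0.3576^1·0.9339^5 = +0.879896
d^3_{0,1}(2.4102) = +0.018918 -0.387052 +0.879896 = +0.511762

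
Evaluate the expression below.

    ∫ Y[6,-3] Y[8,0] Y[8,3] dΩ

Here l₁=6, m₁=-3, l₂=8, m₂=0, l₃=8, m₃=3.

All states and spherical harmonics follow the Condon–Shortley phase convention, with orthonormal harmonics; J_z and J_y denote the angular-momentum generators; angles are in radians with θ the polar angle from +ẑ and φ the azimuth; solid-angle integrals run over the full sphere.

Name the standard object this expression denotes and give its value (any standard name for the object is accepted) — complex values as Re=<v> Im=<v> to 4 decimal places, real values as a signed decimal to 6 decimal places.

Gaunt coefficient, +0.100771

This is a Gaunt coefficient — the integral of a triple product of spherical harmonics over the sphere.
Rules hold: Σm=0, L=22 even, 2≤8≤14.
N = 13·17·17 = 3757
Δ = 6!·6!·10!/23! = 1/13742520792
Racah Σ t=0..6: t=0:+1/41803776000 t=1:−1/435456000 t=2:+1/39813120 t=3:−1/18662400 t=4:+1/39813120 t=5:−1/435456000 t=6:+1/41803776000 = -11/1393459200
⇒ 3j(6 8 8; 0 0 0)² = 600/96577, sgn -1
Racah Σ t=3..6: t=3:−1/373248000 t=4:+1/99532800 t=5:−1/174182400 t=6:+1/2090188800 = 11/5225472000
⇒ 3j(6 8 8; -3 0 3)² = 528/96577, sgn -1
4πI² = N·(3j₀)²·(3jₘ)² = 316800/2482597
I = +1·√(0.127608/4π) = 0.10077076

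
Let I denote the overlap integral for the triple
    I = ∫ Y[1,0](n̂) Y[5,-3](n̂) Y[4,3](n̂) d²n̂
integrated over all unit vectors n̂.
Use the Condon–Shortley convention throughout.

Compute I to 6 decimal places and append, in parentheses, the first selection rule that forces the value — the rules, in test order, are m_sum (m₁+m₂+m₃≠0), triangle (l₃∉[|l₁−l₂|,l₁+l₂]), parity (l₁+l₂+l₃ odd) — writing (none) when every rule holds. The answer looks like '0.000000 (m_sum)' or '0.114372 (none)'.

-0.196426 (none)

Checks pass: Σm=0; 10 even; l₃=4∈[4,6].
(2·1+1)(2·5+1)(2·4+1) = 297
Δ: 2! 0! 8! / 11! → 1/495
sum: t=1:−1/576 = -1/576
3j²(1 5 4; 0 0 0) = Δ·Π!·Σ² = 5/99  (sign -1)
sum: t=1:−1/5040 = -1/5040
3j²(1 5 4; 0 -3 3) = Δ·Π!·Σ² = 16/495  (sign +1)
combine: 4πI² = 297·5/99·16/495 = 16/33
take √, sign -1: I = -0.19642560
No selection rule forces the value: the integral is nonzero (none).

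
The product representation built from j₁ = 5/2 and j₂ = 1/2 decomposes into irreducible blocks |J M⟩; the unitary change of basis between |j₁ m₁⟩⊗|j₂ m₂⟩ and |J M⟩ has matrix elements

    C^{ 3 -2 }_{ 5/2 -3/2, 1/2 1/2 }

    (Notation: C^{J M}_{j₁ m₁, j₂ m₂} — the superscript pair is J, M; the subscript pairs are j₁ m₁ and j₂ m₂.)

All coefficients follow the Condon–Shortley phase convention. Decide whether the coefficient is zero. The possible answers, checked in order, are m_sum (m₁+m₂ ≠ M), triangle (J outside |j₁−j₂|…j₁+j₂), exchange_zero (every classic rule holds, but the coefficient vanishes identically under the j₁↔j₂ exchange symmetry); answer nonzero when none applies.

m_sum

m-sum: m₁+m₂ = -3/2+1/2 = -1, M = -2  ✗ ⇒ coefficient is 0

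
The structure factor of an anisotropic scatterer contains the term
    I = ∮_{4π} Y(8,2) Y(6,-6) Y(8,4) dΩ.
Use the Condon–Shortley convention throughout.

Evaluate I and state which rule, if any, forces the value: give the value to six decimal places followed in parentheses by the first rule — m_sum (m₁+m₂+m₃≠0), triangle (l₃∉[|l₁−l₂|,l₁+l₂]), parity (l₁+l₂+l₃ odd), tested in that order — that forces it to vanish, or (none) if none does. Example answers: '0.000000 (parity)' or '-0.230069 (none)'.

m-sum 0 ✓  L=22 even ✓  2≤8≤14 ✓
Π(2lᵢ+1) = 17×13×17 = 3757
triangle coeff Δ(8,6,8) = 1/13742520792
Σ_t [0,6]: t=0:+1/41803776000 t=1:−1/435456000 t=2:+1/39813120 t=3:−1/18662400 t=4:+1/39813120 t=5:−1/435456000 t=6:+1/41803776000 = -11/1393459200
(3j)²=600/96577 [(8 6 8; 0 0 0)], sign=-1
Σ_t [0,0]: t=0:+1/8957952000 = 1/8957952000
(3j)²=1260/96577 [(8 6 8; 2 -6 4)], sign=+1
⇒ 4πI² = 756000/2482597
I = (-1)√(756000/2482597/(4π)) = -0.15566926
No selection rule forces the value: the integral is nonzero (none).

-0.155669 (none)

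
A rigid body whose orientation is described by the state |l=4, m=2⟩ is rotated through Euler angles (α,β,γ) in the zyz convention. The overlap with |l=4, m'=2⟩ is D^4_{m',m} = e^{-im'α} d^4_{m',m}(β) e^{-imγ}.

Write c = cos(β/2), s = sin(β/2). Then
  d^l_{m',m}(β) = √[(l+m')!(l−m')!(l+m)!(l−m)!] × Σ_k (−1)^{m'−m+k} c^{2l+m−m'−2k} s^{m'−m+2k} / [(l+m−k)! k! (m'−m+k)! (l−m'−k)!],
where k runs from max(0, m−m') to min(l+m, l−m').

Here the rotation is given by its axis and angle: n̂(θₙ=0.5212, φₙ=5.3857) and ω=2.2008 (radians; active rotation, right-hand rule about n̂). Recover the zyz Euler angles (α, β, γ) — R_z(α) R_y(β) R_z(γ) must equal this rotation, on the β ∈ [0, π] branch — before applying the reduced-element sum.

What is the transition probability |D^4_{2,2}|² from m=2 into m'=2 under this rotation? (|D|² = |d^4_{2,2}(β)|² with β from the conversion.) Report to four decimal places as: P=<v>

Axis–angle → zyz. n̂ = (sinθₙcosφₙ, sinθₙsinφₙ, cosθₙ) = (+0.310493, -0.389255, +0.867222), ω = 2.2008.
R = I cosω + sinω [n̂]ₓ + (1−cosω) n̂n̂ᵀ gives
  R = [-0.435945, -0.892803, +0.113375; +0.508672, -0.348360, -0.787336; +0.742432, -0.285564, +0.606010]
β = atan2(√(R₁₃²+R₂₃²), R₃₃) = 0.919762; α = atan2(R₂₃, R₁₃) mod 2π = 4.855405; γ = atan2(R₃₂, −R₃₁) mod 2π = 3.508782
D^4_{2,2}(4.8554,0.9198,3.5088) = e^{-i·2·4.8554}·d^4_{2,2}(0.9198)·e^{-i·2·3.5088}. Compute d first:
Half-angle: c=0.896105, s=0.443841. N=√(720·2·720·2)=1440.000000
k∈{0,1,2} keeps every argument non-negative
  k=0: (−1)^0·1440.0000/(1440)·0.8961^8·0.4438^0 = +0.415789
  k=1: (−1)^1·1440.0000/(120)·0.8961^6·0.4438^2 = -1.224028
  k=2: (−1)^2·1440.0000/(96)·0.8961^4·0.4438^4 = +0.375352
d^4_{2,2}(0.9198) = +0.415789 -1.224028 +0.375352 = -0.432887
|D^4_{2,2}|² = |d^4_{2,2}(β)|² = (-0.432887)² = 0.187391 (the z-rotation phases have unit modulus)

P=0.1874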